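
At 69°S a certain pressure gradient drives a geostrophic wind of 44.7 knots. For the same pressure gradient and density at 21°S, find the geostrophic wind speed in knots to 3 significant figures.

With the same pressure gradient and density, V_g ∝ 1/f ∝ 1/sin φ.
V₂ = V₁ · sin φ₁ / sin φ₂ = 44.7 × sin 69° / sin 21°
V₂ = 44.7 × 0.9336/0.3584 = 116 knots

116 knots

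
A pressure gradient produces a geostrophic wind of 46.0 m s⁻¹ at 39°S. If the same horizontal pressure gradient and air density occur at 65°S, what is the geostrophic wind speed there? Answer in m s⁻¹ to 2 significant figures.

32 m s⁻¹

With the same pressure gradient and density, V_g ∝ 1/f ∝ 1/sin φ.
V₂ = V₁ · sin φ₁ / sin φ₂ = 46.0 × sin 39° / sin 65°
V₂ = 46.0 × 0.6293/0.9063 = 32 m s⁻¹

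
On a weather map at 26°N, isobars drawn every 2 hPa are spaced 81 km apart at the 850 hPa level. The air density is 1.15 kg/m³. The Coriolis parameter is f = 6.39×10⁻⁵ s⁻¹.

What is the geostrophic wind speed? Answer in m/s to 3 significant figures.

Pressure gradient: |∂P/∂n| = 200 Pa / 81000 m = 2.47×10⁻³ Pa/m
Geostrophic balance (pressure-gradient force = Coriolis force):
V_g = (1/(fρ)) |∂P/∂n| = 2.47×10⁻³ / (6.39×10⁻⁵ × 1.15) = 33.6 m/s

33.6 m/s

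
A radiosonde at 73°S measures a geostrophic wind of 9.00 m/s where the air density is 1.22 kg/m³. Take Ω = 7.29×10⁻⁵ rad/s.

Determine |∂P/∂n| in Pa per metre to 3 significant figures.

1.53×10⁻³ Pa/m

Coriolis parameter at 73°S:
f = 2Ω sin φ = 2 × 7.29×10⁻⁵ × sin 73° = 1.39×10⁻⁴ s⁻¹
Geostrophic balance rearranged: |∂P/∂n| = f ρ V_g
|∂P/∂n| = 1.39×10⁻⁴ × 1.22 × 9.00 = 1.53×10⁻³ Pa/m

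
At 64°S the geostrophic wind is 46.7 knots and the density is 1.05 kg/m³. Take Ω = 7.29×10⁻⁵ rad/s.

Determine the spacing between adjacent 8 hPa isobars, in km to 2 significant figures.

240 km

Coriolis parameter at 64°S:
f = 2Ω sin φ = 2 × 7.29×10⁻⁵ × sin 64° = 1.31×10⁻⁴ s⁻¹
Wind speed in SI: 46.7 knots = 24.0 m/s
Geostrophic balance rearranged: |∂P/∂n| = f ρ V_g
|∂P/∂n| = 1.31×10⁻⁴ × 1.05 × 24.0 = 3.31×10⁻³ Pa/m
Isobar spacing: Δn = ΔP/|∂P/∂n| = 800 Pa / 3.31×10⁻³ Pa/m = 242007 m ≈ 240 km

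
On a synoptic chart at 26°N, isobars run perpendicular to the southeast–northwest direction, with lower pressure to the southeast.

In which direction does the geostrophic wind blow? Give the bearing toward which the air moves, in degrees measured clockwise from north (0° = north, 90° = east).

225°

The pressure-gradient force points toward the southeast (bearing 135°).
Geostrophic balance: in the Northern Hemisphere the Coriolis force deflects motion to the right, so the geostrophic wind blows 90° to the right of the pressure-gradient force (low pressure on the left).
Rotating 135° by 90° clockwise gives 225° — the wind blows toward the southwest.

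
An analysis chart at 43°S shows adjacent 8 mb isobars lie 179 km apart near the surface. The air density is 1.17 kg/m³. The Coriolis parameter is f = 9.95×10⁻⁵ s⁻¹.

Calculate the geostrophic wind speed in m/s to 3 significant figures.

Pressure gradient: |∂P/∂n| = 800 Pa / 179000 m = 4.47×10⁻³ Pa/m
Geostrophic balance (pressure-gradient force = Coriolis force):
V_g = (1/(fρ)) |∂P/∂n| = 4.47×10⁻³ / (9.95×10⁻⁵ × 1.17) = 38.4 m/s

38.4 m/s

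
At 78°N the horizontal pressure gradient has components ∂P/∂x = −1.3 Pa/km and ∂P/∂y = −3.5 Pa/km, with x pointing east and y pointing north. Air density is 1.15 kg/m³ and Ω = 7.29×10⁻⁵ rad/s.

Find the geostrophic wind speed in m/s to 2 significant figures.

23 m/s

Coriolis parameter at 78°N:
f = 2Ω sin φ = 2 × 7.29×10⁻⁵ × sin 78° = 1.43×10⁻⁴ s⁻¹
Component geostrophic relations (x east, y north):
u_g = −(1/(fρ)) ∂P/∂y,  v_g = (1/(fρ)) ∂P/∂x
u_g = −(−3.5×10⁻³)/(1.43×10⁻⁴ × 1.15) = 21.3 m/s;  v_g = (−1.3×10⁻³)/(1.43×10⁻⁴ × 1.15) = −7.93 m/s
|V_g| = √(u_g² + v_g²) = 22.8 m/s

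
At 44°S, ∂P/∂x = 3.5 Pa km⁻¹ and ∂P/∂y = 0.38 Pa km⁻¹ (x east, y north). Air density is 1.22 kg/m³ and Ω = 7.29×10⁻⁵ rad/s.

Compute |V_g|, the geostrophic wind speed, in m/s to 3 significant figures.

Coriolis parameter at 44°S:
f = 2Ω sin φ = 2 × 7.29×10⁻⁵ × sin 44° = 1.01×10⁻⁴ s⁻¹
In the Southern Hemisphere f is negative: f = −1.01×10⁻⁴ s⁻¹.
Component geostrophic relations (x east, y north):
u_g = −(1/(fρ)) ∂P/∂y,  v_g = (1/(fρ)) ∂P/∂x
u_g = −(0.38×10⁻³)/(−1.01×10⁻⁴ × 1.22) = 3.08 m/s;  v_g = (3.5×10⁻³)/(−1.01×10⁻⁴ × 1.22) = −28.3 m/s
|V_g| = √(u_g² + v_g²) = 28.5 m/s

28.5 m/s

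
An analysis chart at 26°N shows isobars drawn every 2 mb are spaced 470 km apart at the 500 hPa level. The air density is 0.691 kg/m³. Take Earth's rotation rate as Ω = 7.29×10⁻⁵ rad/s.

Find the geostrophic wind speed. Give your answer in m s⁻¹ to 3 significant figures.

Coriolis parameter at 26°N:
f = 2Ω sin φ = 2 × 7.29×10⁻⁵ × sin 26° = 6.39×10⁻⁵ s⁻¹
Pressure gradient: |∂P/∂n| = 200 Pa / 470000 m = 4.26×10⁻⁴ Pa/m
Geostrophic balance (pressure-gradient force = Coriolis force):
V_g = (1/(fρ)) |∂P/∂n| = 4.26×10⁻⁴ / (6.39×10⁻⁵ × 0.691) = 9.64 m/s

9.64 m s⁻¹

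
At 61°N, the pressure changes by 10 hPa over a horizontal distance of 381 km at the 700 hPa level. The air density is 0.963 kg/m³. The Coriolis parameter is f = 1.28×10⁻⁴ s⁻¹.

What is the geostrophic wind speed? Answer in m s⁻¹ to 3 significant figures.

Pressure gradient: |∂P/∂n| = 1000 Pa / 381000 m = 2.62×10⁻³ Pa/m
Geostrophic balance (pressure-gradient force = Coriolis force):
V_g = (1/(fρ)) |∂P/∂n| = 2.62×10⁻³ / (1.28×10⁻⁴ × 0.963) = 21.3 m/s

21.3 m s⁻¹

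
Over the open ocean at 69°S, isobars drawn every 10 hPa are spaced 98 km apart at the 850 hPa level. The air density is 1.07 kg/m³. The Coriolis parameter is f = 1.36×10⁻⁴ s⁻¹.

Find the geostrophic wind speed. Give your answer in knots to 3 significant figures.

Pressure gradient: |∂P/∂n| = 1000 Pa / 98000 m = 1.02×10⁻² Pa/m
Geostrophic balance (pressure-gradient force = Coriolis force):
V_g = (1/(fρ)) |∂P/∂n| = 1.02×10⁻² / (1.36×10⁻⁴ × 1.07) = 70.1 m/s
Converting: 70.1 m/s × 1.944 = 136 knots

136 knots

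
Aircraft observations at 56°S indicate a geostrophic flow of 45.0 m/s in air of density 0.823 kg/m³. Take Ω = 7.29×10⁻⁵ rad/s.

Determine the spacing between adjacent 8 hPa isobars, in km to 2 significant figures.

Coriolis parameter at 56°S:
f = 2Ω sin φ = 2 × 7.29×10⁻⁵ × sin 56° = 1.21×10⁻⁴ s⁻¹
Geostrophic balance rearranged: |∂P/∂n| = f ρ V_g
|∂P/∂n| = 1.21×10⁻⁴ × 0.823 × 45.0 = 4.48×10⁻³ Pa/m
Isobar spacing: Δn = ΔP/|∂P/∂n| = 800 Pa / 4.48×10⁻³ Pa/m = 178709 m ≈ 180 km

180 km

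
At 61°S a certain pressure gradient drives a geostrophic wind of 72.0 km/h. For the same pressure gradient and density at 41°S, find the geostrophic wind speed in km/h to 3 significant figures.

With the same pressure gradient and density, V_g ∝ 1/f ∝ 1/sin φ.
V₂ = V₁ · sin φ₁ / sin φ₂ = 72.0 × sin 61° / sin 41°
V₂ = 72.0 × 0.8746/0.6561 = 96.0 km/h

96.0 km/h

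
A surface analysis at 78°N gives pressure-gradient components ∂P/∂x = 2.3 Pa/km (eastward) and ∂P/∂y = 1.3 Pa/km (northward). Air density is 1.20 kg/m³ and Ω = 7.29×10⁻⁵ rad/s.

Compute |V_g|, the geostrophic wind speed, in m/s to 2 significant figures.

Coriolis parameter at 78°N:
f = 2Ω sin φ = 2 × 7.29×10⁻⁵ × sin 78° = 1.43×10⁻⁴ s⁻¹
Component geostrophic relations (x east, y north):
u_g = −(1/(fρ)) ∂P/∂y,  v_g = (1/(fρ)) ∂P/∂x
u_g = −(1.3×10⁻³)/(1.43×10⁻⁴ × 1.20) = −7.60 m/s;  v_g = (2.3×10⁻³)/(1.43×10⁻⁴ × 1.20) = 13.4 m/s
|V_g| = √(u_g² + v_g²) = 15.4 m/s

15 m/s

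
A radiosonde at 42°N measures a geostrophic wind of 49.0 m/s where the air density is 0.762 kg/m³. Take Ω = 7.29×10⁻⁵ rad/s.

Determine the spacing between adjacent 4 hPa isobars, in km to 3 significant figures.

110 km

Coriolis parameter at 42°N:
f = 2Ω sin φ = 2 × 7.29×10⁻⁵ × sin 42° = 9.76×10⁻⁵ s⁻¹
Geostrophic balance rearranged: |∂P/∂n| = f ρ V_g
|∂P/∂n| = 9.76×10⁻⁵ × 0.762 × 49.0 = 3.64×10⁻³ Pa/m
Isobar spacing: Δn = ΔP/|∂P/∂n| = 400 Pa / 3.64×10⁻³ Pa/m = 109810 m ≈ 110 km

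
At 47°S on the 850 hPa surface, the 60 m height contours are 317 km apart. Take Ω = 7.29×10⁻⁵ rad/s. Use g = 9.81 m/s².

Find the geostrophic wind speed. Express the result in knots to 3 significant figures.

33.8 knots

Coriolis parameter at 47°S:
f = 2Ω sin φ = 2 × 7.29×10⁻⁵ × sin 47° = 1.07×10⁻⁴ s⁻¹
Height gradient: |∂Z/∂n| = 60 m / 317000 m = 1.89×10⁻⁴
On a pressure surface, geostrophic balance gives V_g = (g/f)|∂Z/∂n|:
V_g = 9.81 × 1.89×10⁻⁴ / 1.07×10⁻⁴ = 17.4 m/s
Converting: 17.4 m/s × 1.944 = 33.8 knots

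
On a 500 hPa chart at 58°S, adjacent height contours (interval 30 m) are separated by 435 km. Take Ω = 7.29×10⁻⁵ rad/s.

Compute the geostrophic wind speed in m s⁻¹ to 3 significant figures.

Coriolis parameter at 58°S:
f = 2Ω sin φ = 2 × 7.29×10⁻⁵ × sin 58° = 1.24×10⁻⁴ s⁻¹
Height gradient: |∂Z/∂n| = 30 m / 435000 m = 6.90×10⁻⁵
On a pressure surface, geostrophic balance gives V_g = (g/f)|∂Z/∂n|:
V_g = 9.81 × 6.90×10⁻⁵ / 1.24×10⁻⁴ = 5.47 m/s

5.47 m s⁻¹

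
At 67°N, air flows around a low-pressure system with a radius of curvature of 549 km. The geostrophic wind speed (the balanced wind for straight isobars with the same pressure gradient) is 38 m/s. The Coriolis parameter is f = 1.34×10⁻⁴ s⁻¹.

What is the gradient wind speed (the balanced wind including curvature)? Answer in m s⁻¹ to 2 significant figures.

28 m s⁻¹

Around a low, centrifugal force acts outward with Coriolis, so pressure-gradient force balances both:
(1/ρ)|∂P/∂n| = fV + V²/R  →  V² + fR·V − fR·V_g = 0
With fR = 1.34×10⁻⁴ × 549×10³ m = 73.6 m/s:
V = [−fR + √((fR)² + 4 fR V_g)]/2 = [−73.6 + √(73.6² + 4×73.6×38)]/2 = 27.6 m/s
Subgeostrophic (V < V_g = 38 m/s), as expected around a low.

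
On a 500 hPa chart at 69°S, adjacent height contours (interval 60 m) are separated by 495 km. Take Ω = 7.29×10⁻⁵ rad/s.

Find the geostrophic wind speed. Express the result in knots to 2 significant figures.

Coriolis parameter at 69°S:
f = 2Ω sin φ = 2 × 7.29×10⁻⁵ × sin 69° = 1.36×10⁻⁴ s⁻¹
Height gradient: |∂Z/∂n| = 60 m / 495000 m = 1.21×10⁻⁴
On a pressure surface, geostrophic balance gives V_g = (g/f)|∂Z/∂n|:
V_g = 9.81 × 1.21×10⁻⁴ / 1.36×10⁻⁴ = 8.74 m/s
Converting: 8.74 m/s × 1.944 = 17 knots

17 knots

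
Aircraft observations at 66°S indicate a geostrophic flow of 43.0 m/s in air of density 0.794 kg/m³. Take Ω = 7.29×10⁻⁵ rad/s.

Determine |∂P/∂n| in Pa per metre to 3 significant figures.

4.55×10⁻³ Pa/m

Coriolis parameter at 66°S:
f = 2Ω sin φ = 2 × 7.29×10⁻⁵ × sin 66° = 1.33×10⁻⁴ s⁻¹
Geostrophic balance rearranged: |∂P/∂n| = f ρ V_g
|∂P/∂n| = 1.33×10⁻⁴ × 0.794 × 43.0 = 4.55×10⁻³ Pa/m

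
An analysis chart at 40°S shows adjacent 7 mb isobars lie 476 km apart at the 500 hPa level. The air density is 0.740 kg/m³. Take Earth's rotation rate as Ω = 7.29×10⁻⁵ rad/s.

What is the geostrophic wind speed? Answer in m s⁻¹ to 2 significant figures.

21 m s⁻¹

Coriolis parameter at 40°S:
f = 2Ω sin φ = 2 × 7.29×10⁻⁵ × sin 40° = 9.37×10⁻⁵ s⁻¹
Pressure gradient: |∂P/∂n| = 700 Pa / 476000 m = 1.47×10⁻³ Pa/m
Geostrophic balance (pressure-gradient force = Coriolis force):
V_g = (1/(fρ)) |∂P/∂n| = 1.47×10⁻³ / (9.37×10⁻⁵ × 0.740) = 21.2 m/s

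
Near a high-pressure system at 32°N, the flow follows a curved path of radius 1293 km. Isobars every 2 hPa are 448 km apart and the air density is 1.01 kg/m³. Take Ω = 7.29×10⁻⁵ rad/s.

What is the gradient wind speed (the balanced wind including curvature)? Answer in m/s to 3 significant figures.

6.09 m/s

Coriolis parameter at 32°N:
f = 2Ω sin φ = 2 × 7.29×10⁻⁵ × sin 32° = 7.73×10⁻⁵ s⁻¹
Pressure gradient: |∂P/∂n| = 200 Pa / 448000 m = 4.46×10⁻⁴ Pa/m
Geostrophic speed: V_g = |∂P/∂n|/(fρ) = 4.46×10⁻⁴/(7.73×10⁻⁵ × 1.01) = 5.72 m/s
Around a high, pressure-gradient force acts outward with centrifugal, so Coriolis balances both:
fV = (1/ρ)|∂P/∂n| + V²/R  →  V² − fR·V + fR·V_g = 0
With fR = 7.73×10⁻⁵ × 1293×10³ m = 99.9 m/s:
V = [fR − √((fR)² − 4 fR V_g)]/2 = [99.9 − √(99.9² − 4×99.9×5.72)]/2 = 6.09 m/s
Supergeostrophic (V > V_g = 5.72 m/s), as expected around a high.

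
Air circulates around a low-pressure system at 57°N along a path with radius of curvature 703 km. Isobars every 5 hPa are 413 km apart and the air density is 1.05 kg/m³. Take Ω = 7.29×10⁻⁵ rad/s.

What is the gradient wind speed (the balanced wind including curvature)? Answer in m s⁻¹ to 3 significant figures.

8.57 m s⁻¹

Coriolis parameter at 57°N:
f = 2Ω sin φ = 2 × 7.29×10⁻⁵ × sin 57° = 1.22×10⁻⁴ s⁻¹
Pressure gradient: |∂P/∂n| = 500 Pa / 413000 m = 1.21×10⁻³ Pa/m
Geostrophic speed: V_g = |∂P/∂n|/(fρ) = 1.21×10⁻³/(1.22×10⁻⁴ × 1.05) = 9.43 m/s
Around a low, centrifugal force acts outward with Coriolis, so pressure-gradient force balances both:
(1/ρ)|∂P/∂n| = fV + V²/R  →  V² + fR·V − fR·V_g = 0
With fR = 1.22×10⁻⁴ × 703×10³ m = 86.0 m/s:
V = [−fR + √((fR)² + 4 fR V_g)]/2 = [−86.0 + √(86.0² + 4×86.0×9.43)]/2 = 8.57 m/s
Subgeostrophic (V < V_g = 9.43 m/s), as expected around a low.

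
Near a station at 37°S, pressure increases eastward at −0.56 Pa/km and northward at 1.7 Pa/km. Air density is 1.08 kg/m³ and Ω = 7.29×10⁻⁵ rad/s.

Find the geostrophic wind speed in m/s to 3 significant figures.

18.9 m/s

Coriolis parameter at 37°S:
f = 2Ω sin φ = 2 × 7.29×10⁻⁵ × sin 37° = 8.77×10⁻⁵ s⁻¹
In the Southern Hemisphere f is negative: f = −8.77×10⁻⁵ s⁻¹.
Component geostrophic relations (x east, y north):
u_g = −(1/(fρ)) ∂P/∂y,  v_g = (1/(fρ)) ∂P/∂x
u_g = −(1.7×10⁻³)/(−8.77×10⁻⁵ × 1.08) = 17.9 m/s;  v_g = (−0.56×10⁻³)/(−8.77×10⁻⁵ × 1.08) = 5.91 m/s
|V_g| = √(u_g² + v_g²) = 18.9 m/s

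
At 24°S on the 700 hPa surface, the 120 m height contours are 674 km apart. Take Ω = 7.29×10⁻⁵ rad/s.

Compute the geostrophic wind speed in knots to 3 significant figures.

57.3 knots

Coriolis parameter at 24°S:
f = 2Ω sin φ = 2 × 7.29×10⁻⁵ × sin 24° = 5.93×10⁻⁵ s⁻¹
Height gradient: |∂Z/∂n| = 120 m / 674000 m = 1.78×10⁻⁴
On a pressure surface, geostrophic balance gives V_g = (g/f)|∂Z/∂n|:
V_g = 9.81 × 1.78×10⁻⁴ / 5.93×10⁻⁵ = 29.5 m/s
Converting: 29.5 m/s × 1.944 = 57.3 knots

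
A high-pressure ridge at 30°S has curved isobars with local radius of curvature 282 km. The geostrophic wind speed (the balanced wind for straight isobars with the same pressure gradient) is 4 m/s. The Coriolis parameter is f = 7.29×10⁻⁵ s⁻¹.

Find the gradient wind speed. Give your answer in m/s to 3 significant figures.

5.44 m/s

Around a high, pressure-gradient force acts outward with centrifugal, so Coriolis balances both:
fV = (1/ρ)|∂P/∂n| + V²/R  →  V² − fR·V + fR·V_g = 0
With fR = 7.29×10⁻⁵ × 282×10³ m = 20.6 m/s:
V = [fR − √((fR)² − 4 fR V_g)]/2 = [20.6 − √(20.6² − 4×20.6×4)]/2 = 5.44 m/s
Supergeostrophic (V > V_g = 4 m/s), as expected around a high.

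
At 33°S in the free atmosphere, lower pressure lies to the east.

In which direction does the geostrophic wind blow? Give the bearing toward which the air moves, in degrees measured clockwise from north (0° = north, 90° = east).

000°

The pressure-gradient force points toward the east (bearing 090°).
Geostrophic balance: in the Southern Hemisphere the Coriolis force deflects motion to the left, so the geostrophic wind blows 90° to the left of the pressure-gradient force (low pressure on the right).
Rotating 090° by 90° counterclockwise gives 000° — the wind blows toward the north.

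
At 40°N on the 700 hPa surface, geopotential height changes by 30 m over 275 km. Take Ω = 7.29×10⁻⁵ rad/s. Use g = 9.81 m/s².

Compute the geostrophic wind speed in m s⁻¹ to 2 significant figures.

Coriolis parameter at 40°N:
f = 2Ω sin φ = 2 × 7.29×10⁻⁵ × sin 40° = 9.37×10⁻⁵ s⁻¹
Height gradient: |∂Z/∂n| = 30 m / 275000 m = 1.09×10⁻⁴
On a pressure surface, geostrophic balance gives V_g = (g/f)|∂Z/∂n|:
V_g = 9.81 × 1.09×10⁻⁴ / 9.37×10⁻⁵ = 11.4 m/s

11 m s⁻¹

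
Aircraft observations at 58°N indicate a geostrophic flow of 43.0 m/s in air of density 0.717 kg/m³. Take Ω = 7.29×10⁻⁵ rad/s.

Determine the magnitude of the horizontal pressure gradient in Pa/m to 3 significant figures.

Coriolis parameter at 58°N:
f = 2Ω sin φ = 2 × 7.29×10⁻⁵ × sin 58° = 1.24×10⁻⁴ s⁻¹
Geostrophic balance rearranged: |∂P/∂n| = f ρ V_g
|∂P/∂n| = 1.24×10⁻⁴ × 0.717 × 43.0 = 3.81×10⁻³ Pa/m

3.81×10⁻³ Pa/m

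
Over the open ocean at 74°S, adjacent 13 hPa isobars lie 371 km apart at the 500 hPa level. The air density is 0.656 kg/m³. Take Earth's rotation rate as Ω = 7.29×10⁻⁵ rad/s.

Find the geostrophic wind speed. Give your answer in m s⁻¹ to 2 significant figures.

Coriolis parameter at 74°S:
f = 2Ω sin φ = 2 × 7.29×10⁻⁵ × sin 74° = 1.40×10⁻⁴ s⁻¹
Pressure gradient: |∂P/∂n| = 1300 Pa / 371000 m = 3.50×10⁻³ Pa/m
Geostrophic balance (pressure-gradient force = Coriolis force):
V_g = (1/(fρ)) |∂P/∂n| = 3.50×10⁻³ / (1.40×10⁻⁴ × 0.656) = 38.1 m/s

38 m s⁻¹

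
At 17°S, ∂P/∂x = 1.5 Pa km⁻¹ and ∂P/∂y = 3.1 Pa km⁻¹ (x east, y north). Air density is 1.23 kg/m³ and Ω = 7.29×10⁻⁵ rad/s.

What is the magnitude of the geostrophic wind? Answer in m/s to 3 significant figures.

65.7 m/s

Coriolis parameter at 17°S:
f = 2Ω sin φ = 2 × 7.29×10⁻⁵ × sin 17° = 4.26×10⁻⁵ s⁻¹
In the Southern Hemisphere f is negative: f = −4.26×10⁻⁵ s⁻¹.
Component geostrophic relations (x east, y north):
u_g = −(1/(fρ)) ∂P/∂y,  v_g = (1/(fρ)) ∂P/∂x
u_g = −(3.1×10⁻³)/(−4.26×10⁻⁵ × 1.23) = 59.1 m/s;  v_g = (1.5×10⁻³)/(−4.26×10⁻⁵ × 1.23) = −28.6 m/s
|V_g| = √(u_g² + v_g²) = 65.7 m/s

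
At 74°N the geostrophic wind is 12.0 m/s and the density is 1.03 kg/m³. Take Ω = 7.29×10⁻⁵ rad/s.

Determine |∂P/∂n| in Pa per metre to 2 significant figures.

1.7×10⁻³ Pa/m

Coriolis parameter at 74°N:
f = 2Ω sin φ = 2 × 7.29×10⁻⁵ × sin 74° = 1.40×10⁻⁴ s⁻¹
Geostrophic balance rearranged: |∂P/∂n| = f ρ V_g
|∂P/∂n| = 1.40×10⁻⁴ × 1.03 × 12.0 = 1.73×10⁻³ Pa/m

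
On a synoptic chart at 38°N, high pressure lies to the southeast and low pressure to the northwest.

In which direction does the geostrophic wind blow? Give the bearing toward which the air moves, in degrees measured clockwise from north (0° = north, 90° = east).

045°

The pressure-gradient force points toward the northwest (bearing 315°).
Geostrophic balance: in the Northern Hemisphere the Coriolis force deflects motion to the right, so the geostrophic wind blows 90° to the right of the pressure-gradient force (low pressure on the left).
Rotating 315° by 90° clockwise gives 045° — the wind blows toward the northeast.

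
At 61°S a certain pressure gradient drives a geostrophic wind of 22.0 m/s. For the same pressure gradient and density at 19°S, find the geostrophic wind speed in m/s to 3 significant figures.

With the same pressure gradient and density, V_g ∝ 1/f ∝ 1/sin φ.
V₂ = V₁ · sin φ₁ / sin φ₂ = 22.0 × sin 61° / sin 19°
V₂ = 22.0 × 0.8746/0.3256 = 59.1 m/s

59.1 m/s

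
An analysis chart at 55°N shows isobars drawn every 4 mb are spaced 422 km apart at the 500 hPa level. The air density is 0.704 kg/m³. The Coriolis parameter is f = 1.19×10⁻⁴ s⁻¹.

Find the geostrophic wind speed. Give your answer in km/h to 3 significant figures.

Pressure gradient: |∂P/∂n| = 400 Pa / 422000 m = 9.48×10⁻⁴ Pa/m
Geostrophic balance (pressure-gradient force = Coriolis force):
V_g = (1/(fρ)) |∂P/∂n| = 9.48×10⁻⁴ / (1.19×10⁻⁴ × 0.704) = 11.3 m/s
Converting: 11.3 m/s × 3.6 = 40.7 km/h

40.7 km/h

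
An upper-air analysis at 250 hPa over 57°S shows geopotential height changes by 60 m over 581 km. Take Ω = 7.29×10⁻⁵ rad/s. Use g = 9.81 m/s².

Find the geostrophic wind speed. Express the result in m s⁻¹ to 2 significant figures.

Coriolis parameter at 57°S:
f = 2Ω sin φ = 2 × 7.29×10⁻⁵ × sin 57° = 1.22×10⁻⁴ s⁻¹
Height gradient: |∂Z/∂n| = 60 m / 581000 m = 1.03×10⁻⁴
On a pressure surface, geostrophic balance gives V_g = (g/f)|∂Z/∂n|:
V_g = 9.81 × 1.03×10⁻⁴ / 1.22×10⁻⁴ = 8.29 m/s

8.3 m s⁻¹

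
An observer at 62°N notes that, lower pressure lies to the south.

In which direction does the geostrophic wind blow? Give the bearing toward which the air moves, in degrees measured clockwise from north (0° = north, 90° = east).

270°

The pressure-gradient force points toward the south (bearing 180°).
Geostrophic balance: in the Northern Hemisphere the Coriolis force deflects motion to the right, so the geostrophic wind blows 90° to the right of the pressure-gradient force (low pressure on the left).
Rotating 180° by 90° clockwise gives 270° — the wind blows toward the west.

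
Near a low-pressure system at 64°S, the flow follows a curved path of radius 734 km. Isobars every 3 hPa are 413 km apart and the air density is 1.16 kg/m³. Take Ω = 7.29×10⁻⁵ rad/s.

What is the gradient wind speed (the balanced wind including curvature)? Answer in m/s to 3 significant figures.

Coriolis parameter at 64°S:
f = 2Ω sin φ = 2 × 7.29×10⁻⁵ × sin 64° = 1.31×10⁻⁴ s⁻¹
Pressure gradient: |∂P/∂n| = 300 Pa / 413000 m = 7.26×10⁻⁴ Pa/m
Geostrophic speed: V_g = |∂P/∂n|/(fρ) = 7.26×10⁻⁴/(1.31×10⁻⁴ × 1.16) = 4.78 m/s
Around a low, centrifugal force acts outward with Coriolis, so pressure-gradient force balances both:
(1/ρ)|∂P/∂n| = fV + V²/R  →  V² + fR·V − fR·V_g = 0
With fR = 1.31×10⁻⁴ × 734×10³ m = 96.2 m/s:
V = [−fR + √((fR)² + 4 fR V_g)]/2 = [−96.2 + √(96.2² + 4×96.2×4.78)]/2 = 4.56 m/s
Subgeostrophic (V < V_g = 4.78 m/s), as expected around a low.

4.56 m/s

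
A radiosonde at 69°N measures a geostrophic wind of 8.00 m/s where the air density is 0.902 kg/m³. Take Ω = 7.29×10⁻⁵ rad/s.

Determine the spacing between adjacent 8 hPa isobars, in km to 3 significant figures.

Coriolis parameter at 69°N:
f = 2Ω sin φ = 2 × 7.29×10⁻⁵ × sin 69° = 1.36×10⁻⁴ s⁻¹
Geostrophic balance rearranged: |∂P/∂n| = f ρ V_g
|∂P/∂n| = 1.36×10⁻⁴ × 0.902 × 8.00 = 9.82×10⁻⁴ Pa/m
Isobar spacing: Δn = ΔP/|∂P/∂n| = 800 Pa / 9.82×10⁻⁴ Pa/m = 814487 m ≈ 814 km

814 km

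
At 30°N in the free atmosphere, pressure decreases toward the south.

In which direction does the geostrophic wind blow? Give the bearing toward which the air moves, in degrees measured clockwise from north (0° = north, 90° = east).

270°

The pressure-gradient force points toward the south (bearing 180°).
Geostrophic balance: in the Northern Hemisphere the Coriolis force deflects motion to the right, so the geostrophic wind blows 90° to the right of the pressure-gradient force (low pressure on the left).
Rotating 180° by 90° clockwise gives 270° — the wind blows toward the west.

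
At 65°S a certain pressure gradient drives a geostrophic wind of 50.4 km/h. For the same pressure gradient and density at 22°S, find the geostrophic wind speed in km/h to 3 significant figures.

With the same pressure gradient and density, V_g ∝ 1/f ∝ 1/sin φ.
V₂ = V₁ · sin φ₁ / sin φ₂ = 50.4 × sin 65° / sin 22°
V₂ = 50.4 × 0.9063/0.3746 = 122 km/h

122 km/h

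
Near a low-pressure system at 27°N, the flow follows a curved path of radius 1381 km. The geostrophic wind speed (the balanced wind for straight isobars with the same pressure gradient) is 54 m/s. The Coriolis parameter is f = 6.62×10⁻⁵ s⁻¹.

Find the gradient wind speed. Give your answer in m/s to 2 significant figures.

38 m/s

Around a low, centrifugal force acts outward with Coriolis, so pressure-gradient force balances both:
(1/ρ)|∂P/∂n| = fV + V²/R  →  V² + fR·V − fR·V_g = 0
With fR = 6.62×10⁻⁵ × 1381×10³ m = 91.4 m/s:
V = [−fR + √((fR)² + 4 fR V_g)]/2 = [−91.4 + √(91.4² + 4×91.4×54)]/2 = 38.1 m/s
Subgeostrophic (V < V_g = 54 m/s), as expected around a low.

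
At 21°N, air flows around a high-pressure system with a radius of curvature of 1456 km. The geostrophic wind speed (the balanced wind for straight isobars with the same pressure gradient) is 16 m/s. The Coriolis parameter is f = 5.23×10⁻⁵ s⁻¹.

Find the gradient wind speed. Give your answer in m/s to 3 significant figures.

22.9 m/s

Around a high, pressure-gradient force acts outward with centrifugal, so Coriolis balances both:
fV = (1/ρ)|∂P/∂n| + V²/R  →  V² − fR·V + fR·V_g = 0
With fR = 5.23×10⁻⁵ × 1456×10³ m = 76.1 m/s:
V = [fR − √((fR)² − 4 fR V_g)]/2 = [76.1 − √(76.1² − 4×76.1×16)]/2 = 22.9 m/s
Supergeostrophic (V > V_g = 16 m/s), as expected around a high.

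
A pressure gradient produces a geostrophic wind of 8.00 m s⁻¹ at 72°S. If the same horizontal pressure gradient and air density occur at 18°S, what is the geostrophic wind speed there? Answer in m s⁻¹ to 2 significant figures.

With the same pressure gradient and density, V_g ∝ 1/f ∝ 1/sin φ.
V₂ = V₁ · sin φ₁ / sin φ₂ = 8.00 × sin 72° / sin 18°
V₂ = 8.00 × 0.9511/0.3090 = 25 m s⁻¹

25 m s⁻¹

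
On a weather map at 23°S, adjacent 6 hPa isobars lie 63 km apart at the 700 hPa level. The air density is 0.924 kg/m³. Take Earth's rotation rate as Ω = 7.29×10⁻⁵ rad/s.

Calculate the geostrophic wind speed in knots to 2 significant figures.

350 knots

Coriolis parameter at 23°S:
f = 2Ω sin φ = 2 × 7.29×10⁻⁵ × sin 23° = 5.70×10⁻⁵ s⁻¹
Pressure gradient: |∂P/∂n| = 600 Pa / 63000 m = 9.52×10⁻³ Pa/m
Geostrophic balance (pressure-gradient force = Coriolis force):
V_g = (1/(fρ)) |∂P/∂n| = 9.52×10⁻³ / (5.70×10⁻⁵ × 0.924) = 181 m/s
Converting: 181 m/s × 1.944 = 350 knots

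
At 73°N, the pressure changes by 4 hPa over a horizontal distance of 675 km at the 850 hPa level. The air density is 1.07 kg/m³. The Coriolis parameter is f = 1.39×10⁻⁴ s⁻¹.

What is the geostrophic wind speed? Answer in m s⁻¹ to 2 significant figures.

4.0 m s⁻¹

Pressure gradient: |∂P/∂n| = 400 Pa / 675000 m = 5.93×10⁻⁴ Pa/m
Geostrophic balance (pressure-gradient force = Coriolis force):
V_g = (1/(fρ)) |∂P/∂n| = 5.93×10⁻⁴ / (1.39×10⁻⁴ × 1.07) = 3.98 m/s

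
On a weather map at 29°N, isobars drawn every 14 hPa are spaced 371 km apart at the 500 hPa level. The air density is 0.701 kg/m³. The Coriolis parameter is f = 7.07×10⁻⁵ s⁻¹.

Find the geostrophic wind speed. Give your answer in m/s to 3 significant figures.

76.1 m/s

Pressure gradient: |∂P/∂n| = 1400 Pa / 371000 m = 3.77×10⁻³ Pa/m
Geostrophic balance (pressure-gradient force = Coriolis force):
V_g = (1/(fρ)) |∂P/∂n| = 3.77×10⁻³ / (7.07×10⁻⁵ × 0.701) = 76.1 m/s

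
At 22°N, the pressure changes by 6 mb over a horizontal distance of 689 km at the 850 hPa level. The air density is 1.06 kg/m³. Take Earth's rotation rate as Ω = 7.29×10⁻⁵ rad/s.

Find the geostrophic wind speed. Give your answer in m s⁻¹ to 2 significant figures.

Coriolis parameter at 22°N:
f = 2Ω sin φ = 2 × 7.29×10⁻⁵ × sin 22° = 5.46×10⁻⁵ s⁻¹
Pressure gradient: |∂P/∂n| = 600 Pa / 689000 m = 8.71×10⁻⁴ Pa/m
Geostrophic balance (pressure-gradient force = Coriolis force):
V_g = (1/(fρ)) |∂P/∂n| = 8.71×10⁻⁴ / (5.46×10⁻⁵ × 1.06) = 15.0 m/s

15 m s⁻¹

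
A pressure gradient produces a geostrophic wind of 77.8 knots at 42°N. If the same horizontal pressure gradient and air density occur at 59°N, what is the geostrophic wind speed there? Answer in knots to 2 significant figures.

With the same pressure gradient and density, V_g ∝ 1/f ∝ 1/sin φ.
V₂ = V₁ · sin φ₁ / sin φ₂ = 77.8 × sin 42° / sin 59°
V₂ = 77.8 × 0.6691/0.8572 = 61 knots

61 knots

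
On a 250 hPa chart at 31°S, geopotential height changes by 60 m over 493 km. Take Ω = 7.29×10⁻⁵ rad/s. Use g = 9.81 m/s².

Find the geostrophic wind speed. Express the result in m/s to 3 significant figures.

15.9 m/s

Coriolis parameter at 31°S:
f = 2Ω sin φ = 2 × 7.29×10⁻⁵ × sin 31° = 7.51×10⁻⁵ s⁻¹
Height gradient: |∂Z/∂n| = 60 m / 493000 m = 1.22×10⁻⁴
On a pressure surface, geostrophic balance gives V_g = (g/f)|∂Z/∂n|:
V_g = 9.81 × 1.22×10⁻⁴ / 7.51×10⁻⁵ = 15.9 m/s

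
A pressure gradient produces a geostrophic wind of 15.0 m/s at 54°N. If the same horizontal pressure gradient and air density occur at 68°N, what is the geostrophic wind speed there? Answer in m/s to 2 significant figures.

With the same pressure gradient and density, V_g ∝ 1/f ∝ 1/sin φ.
V₂ = V₁ · sin φ₁ / sin φ₂ = 15.0 × sin 54° / sin 68°
V₂ = 15.0 × 0.8090/0.9272 = 13 m/s

13 m/s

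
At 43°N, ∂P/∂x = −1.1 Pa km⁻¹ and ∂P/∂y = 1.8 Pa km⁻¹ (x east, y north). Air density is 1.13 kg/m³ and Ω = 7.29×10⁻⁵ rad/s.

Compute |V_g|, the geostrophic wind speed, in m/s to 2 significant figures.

Coriolis parameter at 43°N:
f = 2Ω sin φ = 2 × 7.29×10⁻⁵ × sin 43° = 9.94×10⁻⁵ s⁻¹
Component geostrophic relations (x east, y north):
u_g = −(1/(fρ)) ∂P/∂y,  v_g = (1/(fρ)) ∂P/∂x
u_g = −(1.8×10⁻³)/(9.94×10⁻⁵ × 1.13) = −16.0 m/s;  v_g = (−1.1×10⁻³)/(9.94×10⁻⁵ × 1.13) = −9.79 m/s
|V_g| = √(u_g² + v_g²) = 18.8 m/s

19 m/s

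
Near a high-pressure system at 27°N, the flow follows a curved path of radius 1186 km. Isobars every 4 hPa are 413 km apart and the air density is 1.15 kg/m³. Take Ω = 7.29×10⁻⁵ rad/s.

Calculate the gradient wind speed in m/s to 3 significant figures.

16.0 m/s

Coriolis parameter at 27°N:
f = 2Ω sin φ = 2 × 7.29×10⁻⁵ × sin 27° = 6.62×10⁻⁵ s⁻¹
Pressure gradient: |∂P/∂n| = 400 Pa / 413000 m = 9.69×10⁻⁴ Pa/m
Geostrophic speed: V_g = |∂P/∂n|/(fρ) = 9.69×10⁻⁴/(6.62×10⁻⁵ × 1.15) = 12.7 m/s
Around a high, pressure-gradient force acts outward with centrifugal, so Coriolis balances both:
fV = (1/ρ)|∂P/∂n| + V²/R  →  V² − fR·V + fR·V_g = 0
With fR = 6.62×10⁻⁵ × 1186×10³ m = 78.5 m/s:
V = [fR − √((fR)² − 4 fR V_g)]/2 = [78.5 − √(78.5² − 4×78.5×12.7)]/2 = 16 m/s
Supergeostrophic (V > V_g = 12.7 m/s), as expected around a high.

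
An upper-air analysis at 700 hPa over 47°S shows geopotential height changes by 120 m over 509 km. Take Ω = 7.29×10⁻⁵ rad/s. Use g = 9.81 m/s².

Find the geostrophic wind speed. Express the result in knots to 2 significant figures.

42 knots

Coriolis parameter at 47°S:
f = 2Ω sin φ = 2 × 7.29×10⁻⁵ × sin 47° = 1.07×10⁻⁴ s⁻¹
Height gradient: |∂Z/∂n| = 120 m / 509000 m = 2.36×10⁻⁴
On a pressure surface, geostrophic balance gives V_g = (g/f)|∂Z/∂n|:
V_g = 9.81 × 2.36×10⁻⁴ / 1.07×10⁻⁴ = 21.7 m/s
Converting: 21.7 m/s × 1.944 = 42 knots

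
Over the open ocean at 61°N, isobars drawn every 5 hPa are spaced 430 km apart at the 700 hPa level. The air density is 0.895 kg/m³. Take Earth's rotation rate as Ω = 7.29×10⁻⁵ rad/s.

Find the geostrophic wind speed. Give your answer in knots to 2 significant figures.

20 knots

Coriolis parameter at 61°N:
f = 2Ω sin φ = 2 × 7.29×10⁻⁵ × sin 61° = 1.28×10⁻⁴ s⁻¹
Pressure gradient: |∂P/∂n| = 500 Pa / 430000 m = 1.16×10⁻³ Pa/m
Geostrophic balance (pressure-gradient force = Coriolis force):
V_g = (1/(fρ)) |∂P/∂n| = 1.16×10⁻³ / (1.28×10⁻⁴ × 0.895) = 10.2 m/s
Converting: 10.2 m/s × 1.944 = 20 knots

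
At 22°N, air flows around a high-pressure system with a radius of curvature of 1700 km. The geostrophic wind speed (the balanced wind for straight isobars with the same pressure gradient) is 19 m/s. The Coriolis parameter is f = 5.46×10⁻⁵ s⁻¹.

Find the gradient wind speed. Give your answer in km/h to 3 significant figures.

96.0 km/h

Around a high, pressure-gradient force acts outward with centrifugal, so Coriolis balances both:
fV = (1/ρ)|∂P/∂n| + V²/R  →  V² − fR·V + fR·V_g = 0
With fR = 5.46×10⁻⁵ × 1700×10³ m = 92.8 m/s:
V = [fR − √((fR)² − 4 fR V_g)]/2 = [92.8 − √(92.8² − 4×92.8×19)]/2 = 26.7 m/s
Supergeostrophic (V > V_g = 19 m/s), as expected around a high.
Converting: 26.7 m/s × 3.6 = 96.0 km/h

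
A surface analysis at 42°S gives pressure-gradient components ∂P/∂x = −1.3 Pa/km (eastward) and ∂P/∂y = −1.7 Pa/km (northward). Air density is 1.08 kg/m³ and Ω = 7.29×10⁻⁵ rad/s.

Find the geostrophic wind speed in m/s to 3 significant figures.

20.3 m/s

Coriolis parameter at 42°S:
f = 2Ω sin φ = 2 × 7.29×10⁻⁵ × sin 42° = 9.76×10⁻⁵ s⁻¹
In the Southern Hemisphere f is negative: f = −9.76×10⁻⁵ s⁻¹.
Component geostrophic relations (x east, y north):
u_g = −(1/(fρ)) ∂P/∂y,  v_g = (1/(fρ)) ∂P/∂x
u_g = −(−1.7×10⁻³)/(−9.76×10⁻⁵ × 1.08) = −16.1 m/s;  v_g = (−1.3×10⁻³)/(−9.76×10⁻⁵ × 1.08) = 12.3 m/s
|V_g| = √(u_g² + v_g²) = 20.3 m/s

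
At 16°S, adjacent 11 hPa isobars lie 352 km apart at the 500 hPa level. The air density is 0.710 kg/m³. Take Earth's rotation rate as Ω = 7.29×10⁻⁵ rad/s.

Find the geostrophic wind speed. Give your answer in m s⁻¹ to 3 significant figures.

110 m s⁻¹

Coriolis parameter at 16°S:
f = 2Ω sin φ = 2 × 7.29×10⁻⁵ × sin 16° = 4.02×10⁻⁵ s⁻¹
Pressure gradient: |∂P/∂n| = 1100 Pa / 352000 m = 3.12×10⁻³ Pa/m
Geostrophic balance (pressure-gradient force = Coriolis force):
V_g = (1/(fρ)) |∂P/∂n| = 3.12×10⁻³ / (4.02×10⁻⁵ × 0.710) = 110 m/s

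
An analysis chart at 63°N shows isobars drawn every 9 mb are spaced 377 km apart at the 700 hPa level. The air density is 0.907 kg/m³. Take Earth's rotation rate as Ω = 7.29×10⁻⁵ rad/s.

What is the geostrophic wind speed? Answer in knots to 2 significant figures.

39 knots

Coriolis parameter at 63°N:
f = 2Ω sin φ = 2 × 7.29×10⁻⁵ × sin 63° = 1.30×10⁻⁴ s⁻¹
Pressure gradient: |∂P/∂n| = 900 Pa / 377000 m = 2.39×10⁻³ Pa/m
Geostrophic balance (pressure-gradient force = Coriolis force):
V_g = (1/(fρ)) |∂P/∂n| = 2.39×10⁻³ / (1.30×10⁻⁴ × 0.907) = 20.3 m/s
Converting: 20.3 m/s × 1.944 = 39 knots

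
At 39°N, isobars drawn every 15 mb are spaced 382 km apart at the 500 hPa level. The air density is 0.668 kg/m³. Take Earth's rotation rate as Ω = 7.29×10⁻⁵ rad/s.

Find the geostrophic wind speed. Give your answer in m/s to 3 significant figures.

64.1 m/s

Coriolis parameter at 39°N:
f = 2Ω sin φ = 2 × 7.29×10⁻⁵ × sin 39° = 9.18×10⁻⁵ s⁻¹
Pressure gradient: |∂P/∂n| = 1500 Pa / 382000 m = 3.93×10⁻³ Pa/m
Geostrophic balance (pressure-gradient force = Coriolis force):
V_g = (1/(fρ)) |∂P/∂n| = 3.93×10⁻³ / (9.18×10⁻⁵ × 0.668) = 64.1 m/s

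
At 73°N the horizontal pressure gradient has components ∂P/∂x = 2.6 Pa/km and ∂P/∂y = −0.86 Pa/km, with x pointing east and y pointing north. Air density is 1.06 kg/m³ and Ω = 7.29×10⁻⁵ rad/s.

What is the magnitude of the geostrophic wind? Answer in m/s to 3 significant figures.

18.5 m/s

Coriolis parameter at 73°N:
f = 2Ω sin φ = 2 × 7.29×10⁻⁵ × sin 73° = 1.39×10⁻⁴ s⁻¹
Component geostrophic relations (x east, y north):
u_g = −(1/(fρ)) ∂P/∂y,  v_g = (1/(fρ)) ∂P/∂x
u_g = −(−0.86×10⁻³)/(1.39×10⁻⁴ × 1.06) = 5.82 m/s;  v_g = (2.6×10⁻³)/(1.39×10⁻⁴ × 1.06) = 17.6 m/s
|V_g| = √(u_g² + v_g²) = 18.5 m/s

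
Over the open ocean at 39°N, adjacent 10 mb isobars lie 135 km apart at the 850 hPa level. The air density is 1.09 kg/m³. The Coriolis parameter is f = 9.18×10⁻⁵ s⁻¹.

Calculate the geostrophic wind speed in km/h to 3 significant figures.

267 km/h

Pressure gradient: |∂P/∂n| = 1000 Pa / 135000 m = 7.41×10⁻³ Pa/m
Geostrophic balance (pressure-gradient force = Coriolis force):
V_g = (1/(fρ)) |∂P/∂n| = 7.41×10⁻³ / (9.18×10⁻⁵ × 1.09) = 74.0 m/s
Converting: 74.0 m/s × 3.6 = 267 km/h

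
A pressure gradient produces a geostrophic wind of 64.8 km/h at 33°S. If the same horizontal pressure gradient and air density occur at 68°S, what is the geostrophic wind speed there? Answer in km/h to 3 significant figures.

38.1 km/h

With the same pressure gradient and density, V_g ∝ 1/f ∝ 1/sin φ.
V₂ = V₁ · sin φ₁ / sin φ₂ = 64.8 × sin 33° / sin 68°
V₂ = 64.8 × 0.5446/0.9272 = 38.1 km/h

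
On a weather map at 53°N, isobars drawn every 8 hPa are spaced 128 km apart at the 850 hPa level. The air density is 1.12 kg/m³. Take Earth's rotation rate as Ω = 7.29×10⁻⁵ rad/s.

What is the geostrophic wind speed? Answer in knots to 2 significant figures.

93 knots

Coriolis parameter at 53°N:
f = 2Ω sin φ = 2 × 7.29×10⁻⁵ × sin 53° = 1.16×10⁻⁴ s⁻¹
Pressure gradient: |∂P/∂n| = 800 Pa / 128000 m = 6.25×10⁻³ Pa/m
Geostrophic balance (pressure-gradient force = Coriolis force):
V_g = (1/(fρ)) |∂P/∂n| = 6.25×10⁻³ / (1.16×10⁻⁴ × 1.12) = 47.9 m/s
Converting: 47.9 m/s × 1.944 = 93 knots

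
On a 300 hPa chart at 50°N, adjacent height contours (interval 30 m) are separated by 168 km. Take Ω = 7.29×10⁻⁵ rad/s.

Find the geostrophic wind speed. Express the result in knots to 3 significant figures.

30.5 knots

Coriolis parameter at 50°N:
f = 2Ω sin φ = 2 × 7.29×10⁻⁵ × sin 50° = 1.12×10⁻⁴ s⁻¹
Height gradient: |∂Z/∂n| = 30 m / 168000 m = 1.79×10⁻⁴
On a pressure surface, geostrophic balance gives V_g = (g/f)|∂Z/∂n|:
V_g = 9.81 × 1.79×10⁻⁴ / 1.12×10⁻⁴ = 15.7 m/s
Converting: 15.7 m/s × 1.944 = 30.5 knots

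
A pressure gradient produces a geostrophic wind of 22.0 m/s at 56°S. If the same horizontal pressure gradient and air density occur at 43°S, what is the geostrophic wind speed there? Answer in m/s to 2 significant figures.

27 m/s

With the same pressure gradient and density, V_g ∝ 1/f ∝ 1/sin φ.
V₂ = V₁ · sin φ₁ / sin φ₂ = 22.0 × sin 56° / sin 43°
V₂ = 22.0 × 0.8290/0.6820 = 27 m/s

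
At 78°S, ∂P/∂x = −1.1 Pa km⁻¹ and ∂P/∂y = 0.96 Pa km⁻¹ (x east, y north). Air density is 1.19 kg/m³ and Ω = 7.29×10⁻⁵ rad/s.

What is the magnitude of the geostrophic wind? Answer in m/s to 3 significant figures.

Coriolis parameter at 78°S:
f = 2Ω sin φ = 2 × 7.29×10⁻⁵ × sin 78° = 1.43×10⁻⁴ s⁻¹
In the Southern Hemisphere f is negative: f = −1.43×10⁻⁴ s⁻¹.
Component geostrophic relations (x east, y north):
u_g = −(1/(fρ)) ∂P/∂y,  v_g = (1/(fρ)) ∂P/∂x
u_g = −(0.96×10⁻³)/(−1.43×10⁻⁴ × 1.19) = 5.66 m/s;  v_g = (−1.1×10⁻³)/(−1.43×10⁻⁴ × 1.19) = 6.48 m/s
|V_g| = √(u_g² + v_g²) = 8.60 m/s

8.60 m/s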